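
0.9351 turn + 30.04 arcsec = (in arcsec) 1.212e+06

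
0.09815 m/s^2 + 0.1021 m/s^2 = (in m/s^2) 0.2002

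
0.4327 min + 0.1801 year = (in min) 9.466e+04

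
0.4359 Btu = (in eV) 2.87e+21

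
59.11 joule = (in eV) 3.689e+20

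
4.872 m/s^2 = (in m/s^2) 4.872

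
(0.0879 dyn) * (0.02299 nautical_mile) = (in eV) 2.336e+14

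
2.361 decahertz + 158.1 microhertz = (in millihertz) 2.361e+04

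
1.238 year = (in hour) 1.084e+04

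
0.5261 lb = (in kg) 0.2386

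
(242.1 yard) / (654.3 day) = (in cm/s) 0.0003916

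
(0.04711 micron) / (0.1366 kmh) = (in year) 3.937e-14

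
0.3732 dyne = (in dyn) 0.3732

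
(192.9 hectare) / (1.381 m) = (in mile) 867.9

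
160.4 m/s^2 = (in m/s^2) 160.4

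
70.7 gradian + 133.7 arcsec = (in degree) 63.67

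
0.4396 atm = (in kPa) 44.54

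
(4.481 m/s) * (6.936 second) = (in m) 31.08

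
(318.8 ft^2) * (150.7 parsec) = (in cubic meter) 1.377e+20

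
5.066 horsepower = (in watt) 3778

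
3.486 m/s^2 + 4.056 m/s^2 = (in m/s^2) 7.542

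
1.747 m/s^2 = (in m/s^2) 1.747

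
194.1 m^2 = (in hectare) 0.01941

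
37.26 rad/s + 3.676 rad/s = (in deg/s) 2345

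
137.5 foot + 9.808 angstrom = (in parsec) 1.358e-15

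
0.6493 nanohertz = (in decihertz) 6.493e-09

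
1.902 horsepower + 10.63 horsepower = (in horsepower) 12.53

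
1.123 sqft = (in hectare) 1.043e-05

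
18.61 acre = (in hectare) 7.531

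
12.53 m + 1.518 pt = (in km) 0.01253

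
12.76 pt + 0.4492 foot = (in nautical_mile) 7.636e-05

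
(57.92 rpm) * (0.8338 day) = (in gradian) 2.782e+07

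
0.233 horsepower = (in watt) 173.7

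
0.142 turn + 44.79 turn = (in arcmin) 9.705e+05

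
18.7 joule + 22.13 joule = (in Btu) 0.0387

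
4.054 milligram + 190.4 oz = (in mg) 5.398e+06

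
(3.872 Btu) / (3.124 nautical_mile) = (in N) 0.7061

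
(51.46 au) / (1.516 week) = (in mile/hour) 1.878e+07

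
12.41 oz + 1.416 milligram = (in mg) 3.518e+05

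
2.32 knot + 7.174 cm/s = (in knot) 2.459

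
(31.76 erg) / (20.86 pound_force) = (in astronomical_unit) 2.288e-19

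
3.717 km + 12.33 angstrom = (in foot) 1.219e+04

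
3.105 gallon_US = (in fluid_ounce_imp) 413.7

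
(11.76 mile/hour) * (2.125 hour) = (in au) 2.688e-07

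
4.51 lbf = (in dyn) 2.006e+06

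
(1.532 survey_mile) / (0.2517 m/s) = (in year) 0.0003106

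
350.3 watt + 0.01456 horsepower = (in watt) 361.2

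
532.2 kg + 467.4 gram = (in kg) 532.7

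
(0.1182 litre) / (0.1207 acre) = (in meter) 2.42e-07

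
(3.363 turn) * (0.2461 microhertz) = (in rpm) 4.966e-05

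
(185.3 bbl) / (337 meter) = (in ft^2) 0.941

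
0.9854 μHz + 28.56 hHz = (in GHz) 2.856e-06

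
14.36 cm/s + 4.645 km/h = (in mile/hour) 3.207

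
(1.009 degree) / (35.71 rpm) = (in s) 0.004709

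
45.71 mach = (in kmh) 5.603e+04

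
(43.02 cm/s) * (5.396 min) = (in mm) 1.393e+05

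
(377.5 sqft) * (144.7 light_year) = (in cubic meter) 4.801e+19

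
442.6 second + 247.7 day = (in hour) 5945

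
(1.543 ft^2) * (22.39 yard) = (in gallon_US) 775.3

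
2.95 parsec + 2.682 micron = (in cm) 9.103e+18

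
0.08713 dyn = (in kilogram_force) 8.885e-08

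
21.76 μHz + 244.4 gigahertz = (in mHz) 2.444e+14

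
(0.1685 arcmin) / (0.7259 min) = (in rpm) 1.075e-05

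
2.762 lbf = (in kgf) 1.253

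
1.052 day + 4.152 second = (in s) 9.09e+04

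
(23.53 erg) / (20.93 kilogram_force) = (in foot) 3.761e-08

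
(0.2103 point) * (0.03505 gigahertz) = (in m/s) 2600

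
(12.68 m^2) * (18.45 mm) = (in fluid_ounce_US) 7911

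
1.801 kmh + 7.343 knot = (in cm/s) 427.8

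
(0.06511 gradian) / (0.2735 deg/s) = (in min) 0.003571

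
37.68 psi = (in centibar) 259.8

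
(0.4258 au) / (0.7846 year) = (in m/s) 2574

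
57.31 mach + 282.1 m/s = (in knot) 3.848e+04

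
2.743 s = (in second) 2.743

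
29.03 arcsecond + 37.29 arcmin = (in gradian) 0.6995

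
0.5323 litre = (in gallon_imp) 0.1171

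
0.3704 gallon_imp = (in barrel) 0.01059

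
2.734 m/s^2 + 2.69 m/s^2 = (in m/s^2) 5.424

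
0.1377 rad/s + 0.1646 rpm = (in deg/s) 8.877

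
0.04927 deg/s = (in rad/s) 0.0008599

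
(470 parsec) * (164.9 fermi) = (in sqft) 2.574e+07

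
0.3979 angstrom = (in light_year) 4.206e-27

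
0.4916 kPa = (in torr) 3.687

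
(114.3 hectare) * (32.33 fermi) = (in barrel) 2.324e-07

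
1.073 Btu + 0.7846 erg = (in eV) 7.066e+21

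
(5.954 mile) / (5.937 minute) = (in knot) 52.29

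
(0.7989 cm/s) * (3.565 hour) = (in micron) 1.025e+08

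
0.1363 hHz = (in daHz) 1.363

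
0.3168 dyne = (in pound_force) 7.122e-07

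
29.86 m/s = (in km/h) 107.5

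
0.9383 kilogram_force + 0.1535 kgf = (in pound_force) 2.407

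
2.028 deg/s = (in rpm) 0.338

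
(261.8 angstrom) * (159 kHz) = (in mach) 1.223e-05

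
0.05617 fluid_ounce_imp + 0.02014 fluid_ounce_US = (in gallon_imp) 0.0004821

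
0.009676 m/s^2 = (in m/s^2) 0.009676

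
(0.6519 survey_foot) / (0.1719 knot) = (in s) 2.247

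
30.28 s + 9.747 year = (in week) 508.2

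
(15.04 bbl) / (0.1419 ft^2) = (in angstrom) 1.814e+12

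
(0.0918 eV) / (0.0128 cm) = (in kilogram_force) 1.172e-17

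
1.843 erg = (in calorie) 4.405e-08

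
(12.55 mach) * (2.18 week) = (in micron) 5.634e+15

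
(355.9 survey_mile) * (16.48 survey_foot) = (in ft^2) 3.097e+07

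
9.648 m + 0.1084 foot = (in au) 6.471e-11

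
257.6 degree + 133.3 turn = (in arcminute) 2.895e+06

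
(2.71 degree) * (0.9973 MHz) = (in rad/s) 4.717e+04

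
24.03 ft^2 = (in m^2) 2.232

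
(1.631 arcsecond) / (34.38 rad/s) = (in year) 7.293e-15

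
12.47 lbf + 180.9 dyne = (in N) 55.47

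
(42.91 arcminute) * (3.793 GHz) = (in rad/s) 4.734e+07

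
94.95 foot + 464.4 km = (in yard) 5.079e+05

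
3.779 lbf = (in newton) 16.81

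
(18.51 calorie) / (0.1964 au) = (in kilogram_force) 2.688e-10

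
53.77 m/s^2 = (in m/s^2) 53.77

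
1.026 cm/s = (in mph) 0.02295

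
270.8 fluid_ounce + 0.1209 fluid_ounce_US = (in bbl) 0.05039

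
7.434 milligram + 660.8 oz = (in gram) 1.873e+04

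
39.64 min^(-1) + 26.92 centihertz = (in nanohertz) 9.299e+08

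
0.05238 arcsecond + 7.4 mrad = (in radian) 0.0074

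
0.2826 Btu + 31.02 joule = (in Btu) 0.312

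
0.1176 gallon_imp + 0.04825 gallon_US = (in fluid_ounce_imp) 25.24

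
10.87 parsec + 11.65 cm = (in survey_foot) 1.1e+18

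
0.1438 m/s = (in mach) 0.0004223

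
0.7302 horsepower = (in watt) 544.5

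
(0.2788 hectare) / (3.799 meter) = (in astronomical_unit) 4.906e-09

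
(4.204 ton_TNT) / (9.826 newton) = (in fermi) 1.79e+24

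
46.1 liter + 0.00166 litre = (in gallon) 12.18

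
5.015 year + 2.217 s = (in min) 2.636e+06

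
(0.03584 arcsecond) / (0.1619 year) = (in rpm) 3.25e-13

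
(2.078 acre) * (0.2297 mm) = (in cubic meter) 1.932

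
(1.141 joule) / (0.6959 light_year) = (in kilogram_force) 1.767e-17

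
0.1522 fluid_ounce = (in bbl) 2.831e-05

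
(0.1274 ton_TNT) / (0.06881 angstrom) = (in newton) 7.747e+19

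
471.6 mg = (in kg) 0.0004716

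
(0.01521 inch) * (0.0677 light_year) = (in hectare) 2.474e+07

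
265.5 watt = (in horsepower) 0.356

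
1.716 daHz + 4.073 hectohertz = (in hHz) 4.245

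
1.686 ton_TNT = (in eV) 4.403e+28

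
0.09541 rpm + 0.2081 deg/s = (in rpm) 0.1301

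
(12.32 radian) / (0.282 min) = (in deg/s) 41.72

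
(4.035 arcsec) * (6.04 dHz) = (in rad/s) 1.182e-05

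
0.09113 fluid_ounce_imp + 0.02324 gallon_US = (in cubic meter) 9.056e-05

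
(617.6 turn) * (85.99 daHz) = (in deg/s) 1.912e+08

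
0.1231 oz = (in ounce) 0.1231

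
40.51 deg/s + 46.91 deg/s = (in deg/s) 87.42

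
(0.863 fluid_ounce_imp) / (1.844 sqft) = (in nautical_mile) 7.729e-08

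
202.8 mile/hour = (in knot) 176.2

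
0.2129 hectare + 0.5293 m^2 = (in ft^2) 2.292e+04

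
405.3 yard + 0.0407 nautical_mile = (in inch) 1.756e+04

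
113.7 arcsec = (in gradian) 0.03509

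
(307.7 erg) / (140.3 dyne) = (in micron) 2.193e+04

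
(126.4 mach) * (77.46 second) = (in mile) 2072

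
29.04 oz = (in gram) 823.3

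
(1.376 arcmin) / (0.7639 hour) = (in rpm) 1.39e-06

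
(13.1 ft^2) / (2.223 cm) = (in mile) 0.03402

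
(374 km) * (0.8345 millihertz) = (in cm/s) 3.121e+04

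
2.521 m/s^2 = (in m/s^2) 2.521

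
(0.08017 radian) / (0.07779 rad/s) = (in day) 1.193e-05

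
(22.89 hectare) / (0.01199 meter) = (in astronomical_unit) 0.0001276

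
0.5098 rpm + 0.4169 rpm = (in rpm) 0.9267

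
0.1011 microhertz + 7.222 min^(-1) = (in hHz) 0.001204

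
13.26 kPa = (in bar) 0.1326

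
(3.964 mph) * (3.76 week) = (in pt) 1.142e+10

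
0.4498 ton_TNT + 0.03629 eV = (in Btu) 1.784e+06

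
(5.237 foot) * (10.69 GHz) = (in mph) 3.817e+10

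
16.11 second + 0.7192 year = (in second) 2.268e+07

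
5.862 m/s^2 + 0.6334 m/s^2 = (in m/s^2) 6.495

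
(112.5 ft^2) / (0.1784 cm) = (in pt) 1.661e+07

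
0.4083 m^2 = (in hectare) 4.083e-05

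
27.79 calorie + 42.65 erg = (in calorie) 27.79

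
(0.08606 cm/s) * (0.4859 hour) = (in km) 0.001505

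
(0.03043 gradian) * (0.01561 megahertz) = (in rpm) 71.25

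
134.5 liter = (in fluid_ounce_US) 4548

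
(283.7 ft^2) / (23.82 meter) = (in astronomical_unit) 7.396e-12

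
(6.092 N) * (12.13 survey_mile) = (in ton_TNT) 2.842e-05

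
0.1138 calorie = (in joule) 0.4761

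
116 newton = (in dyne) 1.16e+07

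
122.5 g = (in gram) 122.5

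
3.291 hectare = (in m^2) 3.291e+04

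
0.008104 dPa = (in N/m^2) 0.0008104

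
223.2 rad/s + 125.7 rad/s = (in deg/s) 1.999e+04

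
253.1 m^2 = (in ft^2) 2724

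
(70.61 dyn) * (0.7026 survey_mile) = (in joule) 0.7984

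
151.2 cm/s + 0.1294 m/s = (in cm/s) 164.1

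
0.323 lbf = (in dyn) 1.437e+05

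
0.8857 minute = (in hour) 0.01476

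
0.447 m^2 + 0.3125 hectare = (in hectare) 0.3125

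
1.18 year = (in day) 430.7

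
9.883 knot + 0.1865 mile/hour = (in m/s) 5.168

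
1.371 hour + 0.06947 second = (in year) 0.0001565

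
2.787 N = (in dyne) 2.787e+05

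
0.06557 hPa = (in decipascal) 65.57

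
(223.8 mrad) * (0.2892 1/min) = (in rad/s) 0.001079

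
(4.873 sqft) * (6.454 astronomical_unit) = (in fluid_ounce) 1.478e+16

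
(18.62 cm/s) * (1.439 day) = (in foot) 7.595e+04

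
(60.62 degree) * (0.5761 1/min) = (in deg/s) 0.5821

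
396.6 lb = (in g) 1.799e+05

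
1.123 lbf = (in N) 4.995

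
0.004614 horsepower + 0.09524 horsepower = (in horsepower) 0.09985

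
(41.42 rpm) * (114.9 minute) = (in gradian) 1.904e+06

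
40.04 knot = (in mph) 46.08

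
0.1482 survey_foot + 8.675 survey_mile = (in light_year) 1.476e-12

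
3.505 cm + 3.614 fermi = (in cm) 3.505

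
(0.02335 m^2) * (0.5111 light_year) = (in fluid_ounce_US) 3.818e+18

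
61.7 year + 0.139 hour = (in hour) 5.405e+05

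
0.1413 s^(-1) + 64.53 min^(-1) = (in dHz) 12.17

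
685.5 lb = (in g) 3.109e+05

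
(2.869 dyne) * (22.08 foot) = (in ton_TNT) 4.615e-14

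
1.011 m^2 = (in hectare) 0.0001011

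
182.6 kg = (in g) 1.826e+05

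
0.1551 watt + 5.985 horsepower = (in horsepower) 5.985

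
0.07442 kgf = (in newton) 0.7298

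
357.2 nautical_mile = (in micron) 6.615e+11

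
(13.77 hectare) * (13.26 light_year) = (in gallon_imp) 3.8e+24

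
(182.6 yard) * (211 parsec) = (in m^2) 1.087e+21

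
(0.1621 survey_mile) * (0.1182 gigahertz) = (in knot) 5.994e+10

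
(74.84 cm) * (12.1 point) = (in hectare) 3.195e-07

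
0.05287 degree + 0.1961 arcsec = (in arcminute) 3.175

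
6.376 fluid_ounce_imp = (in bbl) 0.001139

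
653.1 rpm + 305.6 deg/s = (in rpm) 704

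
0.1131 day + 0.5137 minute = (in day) 0.1135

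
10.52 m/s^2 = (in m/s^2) 10.52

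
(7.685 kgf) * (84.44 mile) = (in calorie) 2.448e+06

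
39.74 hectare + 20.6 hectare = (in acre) 149.1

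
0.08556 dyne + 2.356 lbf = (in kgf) 1.069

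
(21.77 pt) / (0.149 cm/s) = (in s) 5.154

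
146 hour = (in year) 0.01667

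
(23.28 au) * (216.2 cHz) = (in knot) 1.464e+13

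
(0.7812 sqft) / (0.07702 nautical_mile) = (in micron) 508.8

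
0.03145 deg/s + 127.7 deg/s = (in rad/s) 2.229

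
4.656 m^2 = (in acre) 0.001151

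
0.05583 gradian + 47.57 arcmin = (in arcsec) 3035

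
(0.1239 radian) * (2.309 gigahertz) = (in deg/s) 1.639e+10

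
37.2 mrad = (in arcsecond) 7673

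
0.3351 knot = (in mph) 0.3856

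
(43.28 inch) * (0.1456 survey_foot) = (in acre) 1.206e-05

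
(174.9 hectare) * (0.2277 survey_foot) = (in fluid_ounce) 4.105e+09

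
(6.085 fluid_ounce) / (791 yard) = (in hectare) 2.488e-11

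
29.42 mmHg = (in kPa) 3.922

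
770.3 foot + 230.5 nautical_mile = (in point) 1.211e+09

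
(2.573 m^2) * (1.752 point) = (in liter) 1.59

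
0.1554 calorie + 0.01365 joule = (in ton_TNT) 1.587e-10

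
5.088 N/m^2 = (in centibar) 0.005088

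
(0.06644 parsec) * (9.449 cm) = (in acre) 4.787e+10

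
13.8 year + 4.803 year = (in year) 18.6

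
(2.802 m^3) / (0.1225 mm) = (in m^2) 2.287e+04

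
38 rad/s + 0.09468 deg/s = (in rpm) 362.9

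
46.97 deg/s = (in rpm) 7.828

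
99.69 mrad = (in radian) 0.09969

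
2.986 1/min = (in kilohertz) 4.977e-05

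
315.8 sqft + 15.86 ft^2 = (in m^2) 30.81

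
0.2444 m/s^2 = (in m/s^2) 0.2444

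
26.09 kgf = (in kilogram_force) 26.09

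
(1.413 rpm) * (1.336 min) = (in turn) 1.888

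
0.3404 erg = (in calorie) 8.136e-09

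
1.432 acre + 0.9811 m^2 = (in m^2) 5796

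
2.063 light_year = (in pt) 5.533e+19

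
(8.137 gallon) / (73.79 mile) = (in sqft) 2.792e-06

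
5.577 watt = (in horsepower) 0.007479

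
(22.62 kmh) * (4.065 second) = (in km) 0.02554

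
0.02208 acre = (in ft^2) 961.8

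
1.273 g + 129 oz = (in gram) 3658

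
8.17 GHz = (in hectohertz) 8.17e+07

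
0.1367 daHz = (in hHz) 0.01367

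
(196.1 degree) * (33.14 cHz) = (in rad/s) 1.134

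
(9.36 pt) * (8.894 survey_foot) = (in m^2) 0.008951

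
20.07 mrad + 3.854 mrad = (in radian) 0.02392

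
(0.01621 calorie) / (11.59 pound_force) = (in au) 8.794e-15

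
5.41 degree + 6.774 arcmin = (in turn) 0.01534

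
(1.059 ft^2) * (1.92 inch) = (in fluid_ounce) 162.2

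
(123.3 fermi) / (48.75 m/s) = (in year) 8.02e-23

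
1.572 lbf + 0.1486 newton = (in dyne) 7.141e+05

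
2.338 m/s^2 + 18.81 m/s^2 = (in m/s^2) 21.15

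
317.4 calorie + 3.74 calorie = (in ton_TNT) 3.211e-07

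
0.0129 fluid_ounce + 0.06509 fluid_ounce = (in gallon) 0.0006093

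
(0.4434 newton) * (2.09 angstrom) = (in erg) 0.0009267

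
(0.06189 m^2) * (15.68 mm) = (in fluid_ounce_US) 32.81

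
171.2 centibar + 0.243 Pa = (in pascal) 1.712e+05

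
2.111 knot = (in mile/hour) 2.429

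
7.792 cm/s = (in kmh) 0.2805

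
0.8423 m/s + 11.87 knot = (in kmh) 25.02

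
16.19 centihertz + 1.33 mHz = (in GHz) 1.632e-10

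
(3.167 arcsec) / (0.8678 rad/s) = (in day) 2.048e-10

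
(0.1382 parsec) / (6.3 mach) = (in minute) 3.313e+10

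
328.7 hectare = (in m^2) 3.287e+06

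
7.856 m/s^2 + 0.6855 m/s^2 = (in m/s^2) 8.541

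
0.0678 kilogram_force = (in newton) 0.6649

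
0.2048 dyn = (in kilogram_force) 2.088e-07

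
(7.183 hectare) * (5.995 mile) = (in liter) 6.93e+11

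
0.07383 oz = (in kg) 0.002093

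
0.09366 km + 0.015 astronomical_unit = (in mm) 2.244e+12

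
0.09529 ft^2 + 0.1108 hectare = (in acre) 0.2738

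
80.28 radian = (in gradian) 5111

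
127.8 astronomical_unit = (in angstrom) 1.912e+23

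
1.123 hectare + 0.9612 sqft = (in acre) 2.775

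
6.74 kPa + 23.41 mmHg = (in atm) 0.09732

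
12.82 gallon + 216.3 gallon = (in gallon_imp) 190.8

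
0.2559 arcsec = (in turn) 1.975e-07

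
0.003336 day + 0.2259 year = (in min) 1.187e+05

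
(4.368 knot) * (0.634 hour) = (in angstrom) 5.129e+13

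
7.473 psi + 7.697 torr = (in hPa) 525.5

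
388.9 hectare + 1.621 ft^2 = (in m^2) 3.889e+06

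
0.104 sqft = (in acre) 2.388e-06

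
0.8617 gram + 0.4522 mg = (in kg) 0.0008622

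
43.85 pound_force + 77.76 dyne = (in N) 195.1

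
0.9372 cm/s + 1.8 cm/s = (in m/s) 0.02737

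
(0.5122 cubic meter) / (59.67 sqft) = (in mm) 92.4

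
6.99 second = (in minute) 0.1165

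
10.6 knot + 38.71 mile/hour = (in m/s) 22.76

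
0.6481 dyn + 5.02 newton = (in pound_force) 1.129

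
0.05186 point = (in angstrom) 1.83e+05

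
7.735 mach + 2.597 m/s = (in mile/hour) 5897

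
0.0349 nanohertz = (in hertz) 3.49e-11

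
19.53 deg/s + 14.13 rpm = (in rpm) 17.39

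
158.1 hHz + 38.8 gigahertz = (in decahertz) 3.88e+09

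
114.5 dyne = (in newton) 0.001145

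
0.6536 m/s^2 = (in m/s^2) 0.6536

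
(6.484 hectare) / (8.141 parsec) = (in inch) 1.016e-11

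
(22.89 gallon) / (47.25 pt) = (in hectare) 0.0005198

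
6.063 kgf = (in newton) 59.46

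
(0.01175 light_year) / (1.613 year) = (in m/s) 2.185e+06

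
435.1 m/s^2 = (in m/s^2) 435.1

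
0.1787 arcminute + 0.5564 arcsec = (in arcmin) 0.188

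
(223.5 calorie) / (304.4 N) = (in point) 8708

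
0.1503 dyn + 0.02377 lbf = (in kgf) 0.01078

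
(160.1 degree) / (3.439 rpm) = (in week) 1.283e-05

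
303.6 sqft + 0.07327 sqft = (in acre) 0.006971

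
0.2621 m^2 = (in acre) 6.477e-05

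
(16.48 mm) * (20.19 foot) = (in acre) 2.506e-05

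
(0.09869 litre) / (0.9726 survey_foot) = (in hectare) 3.329e-08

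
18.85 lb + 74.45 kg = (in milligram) 8.3e+07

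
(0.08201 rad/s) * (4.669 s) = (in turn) 0.06094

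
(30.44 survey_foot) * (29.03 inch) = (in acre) 0.001691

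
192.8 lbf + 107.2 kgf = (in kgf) 194.7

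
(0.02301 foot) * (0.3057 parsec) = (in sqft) 7.121e+14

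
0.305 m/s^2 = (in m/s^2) 0.305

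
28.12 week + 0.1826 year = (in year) 0.7219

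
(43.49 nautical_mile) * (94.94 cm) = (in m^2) 7.647e+04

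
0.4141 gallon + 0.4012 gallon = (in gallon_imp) 0.6789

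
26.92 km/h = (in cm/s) 747.8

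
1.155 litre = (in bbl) 0.007265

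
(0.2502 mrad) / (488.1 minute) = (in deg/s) 4.895e-07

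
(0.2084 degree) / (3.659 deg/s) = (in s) 0.05696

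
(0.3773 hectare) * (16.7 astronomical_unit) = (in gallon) 2.49e+18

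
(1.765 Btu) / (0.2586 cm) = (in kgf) 7.343e+04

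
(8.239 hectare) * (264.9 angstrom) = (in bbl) 0.01373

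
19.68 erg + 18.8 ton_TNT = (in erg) 7.866e+17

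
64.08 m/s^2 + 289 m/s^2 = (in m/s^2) 353.1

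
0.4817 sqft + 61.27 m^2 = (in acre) 0.01515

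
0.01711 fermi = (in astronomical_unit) 1.144e-28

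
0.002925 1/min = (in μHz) 48.75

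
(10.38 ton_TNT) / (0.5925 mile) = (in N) 4.555e+07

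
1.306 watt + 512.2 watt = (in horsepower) 0.6886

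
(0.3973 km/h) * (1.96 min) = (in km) 0.01298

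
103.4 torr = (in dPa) 1.379e+05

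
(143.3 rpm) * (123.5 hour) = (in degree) 3.823e+08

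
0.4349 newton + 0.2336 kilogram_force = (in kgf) 0.2779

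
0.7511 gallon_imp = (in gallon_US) 0.902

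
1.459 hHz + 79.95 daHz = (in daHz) 94.54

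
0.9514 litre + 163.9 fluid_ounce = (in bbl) 0.03647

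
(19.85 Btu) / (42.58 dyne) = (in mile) 3.056e+04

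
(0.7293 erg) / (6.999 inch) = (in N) 4.102e-07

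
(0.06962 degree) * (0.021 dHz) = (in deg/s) 0.0001462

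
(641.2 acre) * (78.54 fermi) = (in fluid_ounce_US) 0.006891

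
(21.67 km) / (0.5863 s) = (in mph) 8.268e+04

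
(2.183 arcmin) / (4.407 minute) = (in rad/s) 2.402e-06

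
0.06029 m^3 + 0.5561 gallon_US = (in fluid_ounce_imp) 2196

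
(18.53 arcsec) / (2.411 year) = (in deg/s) 6.77e-11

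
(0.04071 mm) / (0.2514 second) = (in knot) 0.0003148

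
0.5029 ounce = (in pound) 0.03143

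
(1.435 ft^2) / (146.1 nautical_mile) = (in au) 3.294e-18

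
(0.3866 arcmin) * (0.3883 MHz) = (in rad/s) 43.67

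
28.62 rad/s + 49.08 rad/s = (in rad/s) 77.7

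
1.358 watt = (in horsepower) 0.001821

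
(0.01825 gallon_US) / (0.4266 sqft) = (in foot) 0.005719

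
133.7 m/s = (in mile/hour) 299.1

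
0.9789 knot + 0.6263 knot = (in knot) 1.605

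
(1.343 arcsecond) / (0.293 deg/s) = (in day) 1.474e-08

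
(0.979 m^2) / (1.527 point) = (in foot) 5962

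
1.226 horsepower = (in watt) 914.2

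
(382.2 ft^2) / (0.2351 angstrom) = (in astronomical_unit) 10.1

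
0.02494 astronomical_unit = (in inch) 1.469e+11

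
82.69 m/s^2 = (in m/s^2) 82.69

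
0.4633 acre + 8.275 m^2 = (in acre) 0.4653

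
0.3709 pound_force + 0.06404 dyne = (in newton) 1.65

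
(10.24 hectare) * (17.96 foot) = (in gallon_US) 1.481e+08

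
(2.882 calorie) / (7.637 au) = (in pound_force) 2.373e-12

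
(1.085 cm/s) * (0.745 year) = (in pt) 7.226e+08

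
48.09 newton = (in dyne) 4.809e+06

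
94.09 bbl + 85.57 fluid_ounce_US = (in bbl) 94.11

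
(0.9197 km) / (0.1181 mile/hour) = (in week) 0.0288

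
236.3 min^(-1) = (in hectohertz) 0.03938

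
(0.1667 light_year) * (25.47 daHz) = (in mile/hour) 8.986e+17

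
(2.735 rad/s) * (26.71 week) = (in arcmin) 1.519e+11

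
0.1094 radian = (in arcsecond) 2.257e+04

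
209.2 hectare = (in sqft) 2.252e+07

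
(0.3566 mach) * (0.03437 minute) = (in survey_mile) 0.1556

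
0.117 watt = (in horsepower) 0.0001569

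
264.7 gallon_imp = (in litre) 1203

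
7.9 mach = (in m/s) 2690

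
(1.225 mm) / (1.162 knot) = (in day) 2.372e-08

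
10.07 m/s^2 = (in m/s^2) 10.07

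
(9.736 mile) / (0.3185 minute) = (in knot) 1594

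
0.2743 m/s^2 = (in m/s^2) 0.2743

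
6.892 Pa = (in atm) 6.802e-05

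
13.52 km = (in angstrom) 1.352e+14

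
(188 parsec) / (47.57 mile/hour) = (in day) 3.157e+12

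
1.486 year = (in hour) 1.302e+04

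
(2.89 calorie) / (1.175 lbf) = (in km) 0.002313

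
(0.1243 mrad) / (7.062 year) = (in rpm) 5.33e-12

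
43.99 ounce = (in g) 1247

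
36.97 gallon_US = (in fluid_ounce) 4732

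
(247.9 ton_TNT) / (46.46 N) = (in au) 0.1492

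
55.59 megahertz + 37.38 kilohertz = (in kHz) 5.563e+04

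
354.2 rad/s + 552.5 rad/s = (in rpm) 8658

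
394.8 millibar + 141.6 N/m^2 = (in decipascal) 3.962e+05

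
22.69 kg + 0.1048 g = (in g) 2.269e+04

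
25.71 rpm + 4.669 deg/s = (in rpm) 26.49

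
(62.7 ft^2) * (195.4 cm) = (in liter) 1.138e+04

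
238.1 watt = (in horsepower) 0.3193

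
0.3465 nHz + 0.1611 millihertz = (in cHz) 0.01611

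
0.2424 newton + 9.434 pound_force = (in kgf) 4.304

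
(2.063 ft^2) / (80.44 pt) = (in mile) 0.004197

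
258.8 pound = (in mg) 1.174e+08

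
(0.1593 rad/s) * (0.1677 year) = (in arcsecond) 1.738e+11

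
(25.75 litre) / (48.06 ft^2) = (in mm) 5.767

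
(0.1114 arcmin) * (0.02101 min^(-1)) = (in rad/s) 1.135e-08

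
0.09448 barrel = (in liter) 15.02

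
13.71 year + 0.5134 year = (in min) 7.476e+06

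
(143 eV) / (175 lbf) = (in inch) 1.159e-18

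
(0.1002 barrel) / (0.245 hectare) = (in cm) 0.0006502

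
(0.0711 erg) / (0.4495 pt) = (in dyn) 4.484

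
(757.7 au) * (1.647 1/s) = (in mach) 5.483e+11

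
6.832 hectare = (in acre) 16.88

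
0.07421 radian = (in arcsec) 1.531e+04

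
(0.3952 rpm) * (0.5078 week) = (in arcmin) 4.369e+07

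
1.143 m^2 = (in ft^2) 12.3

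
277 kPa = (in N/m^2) 2.77e+05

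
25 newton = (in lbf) 5.62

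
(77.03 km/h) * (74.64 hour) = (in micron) 5.75e+12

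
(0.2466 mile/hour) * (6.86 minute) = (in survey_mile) 0.02819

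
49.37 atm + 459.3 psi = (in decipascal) 8.169e+07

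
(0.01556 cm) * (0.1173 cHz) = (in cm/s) 1.825e-05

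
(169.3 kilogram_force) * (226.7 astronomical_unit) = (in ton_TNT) 1.346e+07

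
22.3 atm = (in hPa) 2.26e+04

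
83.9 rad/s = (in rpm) 801.2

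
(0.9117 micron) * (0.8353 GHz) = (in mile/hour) 1704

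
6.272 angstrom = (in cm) 6.272e-08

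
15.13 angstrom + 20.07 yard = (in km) 0.01835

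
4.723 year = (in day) 1724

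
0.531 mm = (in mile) 3.299e-07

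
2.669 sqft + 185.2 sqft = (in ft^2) 187.9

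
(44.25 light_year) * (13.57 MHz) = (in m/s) 5.681e+24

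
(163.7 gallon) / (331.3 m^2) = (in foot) 0.006137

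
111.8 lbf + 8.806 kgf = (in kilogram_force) 59.52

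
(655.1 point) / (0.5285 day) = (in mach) 1.486e-08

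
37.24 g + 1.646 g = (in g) 38.89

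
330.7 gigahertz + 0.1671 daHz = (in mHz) 3.307e+14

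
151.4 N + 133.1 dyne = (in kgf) 15.44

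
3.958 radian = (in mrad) 3958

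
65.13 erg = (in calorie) 1.557e-06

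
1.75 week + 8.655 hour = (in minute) 1.816e+04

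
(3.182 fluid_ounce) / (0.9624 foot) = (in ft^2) 0.003453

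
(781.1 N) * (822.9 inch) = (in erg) 1.633e+11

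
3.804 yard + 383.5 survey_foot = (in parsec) 3.901e-15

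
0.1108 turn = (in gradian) 44.32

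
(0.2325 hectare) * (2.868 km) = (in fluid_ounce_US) 2.255e+11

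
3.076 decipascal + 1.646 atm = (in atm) 1.646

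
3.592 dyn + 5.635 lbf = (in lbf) 5.635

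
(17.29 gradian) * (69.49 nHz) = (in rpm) 1.802e-07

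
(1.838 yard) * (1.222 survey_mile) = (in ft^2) 3.558e+04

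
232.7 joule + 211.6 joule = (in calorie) 106.2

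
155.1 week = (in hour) 2.606e+04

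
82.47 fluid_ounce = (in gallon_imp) 0.5365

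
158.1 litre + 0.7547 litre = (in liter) 158.9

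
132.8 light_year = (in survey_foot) 4.122e+18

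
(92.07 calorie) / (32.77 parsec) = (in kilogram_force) 3.885e-17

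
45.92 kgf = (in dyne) 4.503e+07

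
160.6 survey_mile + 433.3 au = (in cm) 6.482e+15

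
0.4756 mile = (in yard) 837.1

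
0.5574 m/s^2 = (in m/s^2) 0.5574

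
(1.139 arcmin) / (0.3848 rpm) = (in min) 0.000137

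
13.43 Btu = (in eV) 8.844e+22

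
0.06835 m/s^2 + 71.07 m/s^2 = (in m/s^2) 71.14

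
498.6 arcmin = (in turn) 0.02308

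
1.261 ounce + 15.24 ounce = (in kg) 0.4678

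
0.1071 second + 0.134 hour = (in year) 1.53e-05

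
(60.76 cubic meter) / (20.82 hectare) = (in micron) 291.8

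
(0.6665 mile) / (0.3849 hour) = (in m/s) 0.7741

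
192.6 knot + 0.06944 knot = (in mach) 0.2911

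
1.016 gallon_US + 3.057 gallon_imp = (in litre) 17.74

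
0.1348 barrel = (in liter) 21.43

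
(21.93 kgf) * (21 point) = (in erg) 1.593e+07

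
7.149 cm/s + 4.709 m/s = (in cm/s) 478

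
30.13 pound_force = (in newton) 134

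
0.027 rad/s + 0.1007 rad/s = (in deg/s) 7.317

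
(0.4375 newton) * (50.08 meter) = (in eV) 1.368e+20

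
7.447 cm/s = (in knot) 0.1448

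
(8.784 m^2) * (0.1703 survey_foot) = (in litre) 456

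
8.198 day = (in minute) 1.181e+04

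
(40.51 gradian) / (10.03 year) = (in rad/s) 2.012e-09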